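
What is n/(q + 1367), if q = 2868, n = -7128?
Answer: -648/385 ≈ -1.6831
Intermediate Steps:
n/(q + 1367) = -7128/(2868 + 1367) = -7128/4235 = -7128*1/4235 = -648/385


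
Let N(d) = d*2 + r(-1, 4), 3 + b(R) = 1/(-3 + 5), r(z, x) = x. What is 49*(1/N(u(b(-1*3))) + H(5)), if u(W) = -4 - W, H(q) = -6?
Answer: -245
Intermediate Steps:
b(R) = -5/2 (b(R) = -3 + 1/(-3 + 5) = -3 + 1/2 = -3 + ½ = -5/2)
N(d) = 4 + 2*d (N(d) = d*2 + 4 = 2*d + 4 = 4 + 2*d)
49*(1/N(u(b(-1*3))) + H(5)) = 49*(1/(4 + 2*(-4 - 1*(-5/2))) - 6) = 49*(1/(4 + 2*(-4 + 5/2)) - 6) = 49*(1/(4 + 2*(-3/2)) - 6) = 49*(1/(4 - 3) - 6) = 49*(1/1 - 6) = 49*(1 - 6) = 49*(-5) = -245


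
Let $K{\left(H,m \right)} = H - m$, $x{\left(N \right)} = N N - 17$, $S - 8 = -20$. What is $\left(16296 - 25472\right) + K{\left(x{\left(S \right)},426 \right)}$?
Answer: $-9475$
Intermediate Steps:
$S = -12$ ($S = 8 - 20 = -12$)
$x{\left(N \right)} = -17 + N^{2}$ ($x{\left(N \right)} = N^{2} - 17 = -17 + N^{2}$)
$\left(16296 - 25472\right) + K{\left(x{\left(S \right)},426 \right)} = \left(16296 - 25472\right) - \left(443 - 144\right) = \left(16296 + \left(-96424 + 70952\right)\right) + \left(\left(-17 + 144\right) - 426\right) = \left(16296 - 25472\right) + \left(127 - 426\right) = -9176 - 299 = -9475$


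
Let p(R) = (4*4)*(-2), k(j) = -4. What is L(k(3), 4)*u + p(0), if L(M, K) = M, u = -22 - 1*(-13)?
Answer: 4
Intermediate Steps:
u = -9 (u = -22 + 13 = -9)
p(R) = -32 (p(R) = 16*(-2) = -32)
L(k(3), 4)*u + p(0) = -4*(-9) - 32 = 36 - 32 = 4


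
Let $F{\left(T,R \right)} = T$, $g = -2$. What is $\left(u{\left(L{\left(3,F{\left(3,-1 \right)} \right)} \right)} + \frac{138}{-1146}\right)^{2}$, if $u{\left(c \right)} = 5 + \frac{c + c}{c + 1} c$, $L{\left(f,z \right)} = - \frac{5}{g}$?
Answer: $\frac{127667401}{1787569} \approx 71.42$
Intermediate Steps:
$L{\left(f,z \right)} = \frac{5}{2}$ ($L{\left(f,z \right)} = - \frac{5}{-2} = \left(-5\right) \left(- \frac{1}{2}\right) = \frac{5}{2}$)
$u{\left(c \right)} = 5 + \frac{2 c^{2}}{1 + c}$ ($u{\left(c \right)} = 5 + \frac{2 c}{1 + c} c = 5 + \frac{2 c^{2}}{1 + c}$)
$\left(u{\left(L{\left(3,F{\left(3,-1 \right)} \right)} \right)} + \frac{138}{-1146}\right)^{2} = \left(\frac{5 + 2 \left(\frac{5}{2}\right)^{2} + 5 \cdot \frac{5}{2}}{1 + \frac{5}{2}} + \frac{138}{-1146}\right)^{2} = \left(\frac{5 + 2 \cdot \frac{25}{4} + \frac{25}{2}}{\frac{7}{2}} + 138 \left(- \frac{1}{1146}\right)\right)^{2} = \left(\frac{2 \left(5 + \frac{25}{2} + \frac{25}{2}\right)}{7} - \frac{23}{191}\right)^{2} = \left(\frac{2}{7} \cdot 30 - \frac{23}{191}\right)^{2} = \left(\frac{60}{7} - \frac{23}{191}\right)^{2} = \left(\frac{11299}{1337}\right)^{2} = \frac{127667401}{1787569}$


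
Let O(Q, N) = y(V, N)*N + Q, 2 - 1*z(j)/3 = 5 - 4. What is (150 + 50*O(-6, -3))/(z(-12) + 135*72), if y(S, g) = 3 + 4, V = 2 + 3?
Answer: -400/3241 ≈ -0.12342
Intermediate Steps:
z(j) = 3 (z(j) = 6 - 3*(5 - 4) = 6 - 3*1 = 6 - 3 = 3)
V = 5
y(S, g) = 7
O(Q, N) = Q + 7*N (O(Q, N) = 7*N + Q = Q + 7*N)
(150 + 50*O(-6, -3))/(z(-12) + 135*72) = (150 + 50*(-6 + 7*(-3)))/(3 + 135*72) = (150 + 50*(-6 - 21))/(3 + 9720) = (150 + 50*(-27))/9723 = (150 - 1350)*(1/9723) = -1200*1/9723 = -400/3241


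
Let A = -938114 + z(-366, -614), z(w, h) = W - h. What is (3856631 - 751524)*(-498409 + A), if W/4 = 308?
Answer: -4454825595439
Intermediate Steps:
W = 1232 (W = 4*308 = 1232)
z(w, h) = 1232 - h
A = -936268 (A = -938114 + (1232 - 1*(-614)) = -938114 + (1232 + 614) = -938114 + 1846 = -936268)
(3856631 - 751524)*(-498409 + A) = (3856631 - 751524)*(-498409 - 936268) = 3105107*(-1434677) = -4454825595439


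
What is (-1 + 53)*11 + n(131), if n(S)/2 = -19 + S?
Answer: 796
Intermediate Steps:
n(S) = -38 + 2*S (n(S) = 2*(-19 + S) = -38 + 2*S)
(-1 + 53)*11 + n(131) = (-1 + 53)*11 + (-38 + 2*131) = 52*11 + (-38 + 262) = 572 + 224 = 796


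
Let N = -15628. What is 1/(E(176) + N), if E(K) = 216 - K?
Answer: -1/15588 ≈ -6.4152e-5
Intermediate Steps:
1/(E(176) + N) = 1/((216 - 1*176) - 15628) = 1/((216 - 176) - 15628) = 1/(40 - 15628) = 1/(-15588) = -1/15588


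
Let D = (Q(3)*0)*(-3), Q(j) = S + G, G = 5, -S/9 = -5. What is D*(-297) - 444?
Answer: -444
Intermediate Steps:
S = 45 (S = -9*(-5) = 45)
Q(j) = 50 (Q(j) = 45 + 5 = 50)
D = 0 (D = (50*0)*(-3) = 0*(-3) = 0)
D*(-297) - 444 = 0*(-297) - 444 = 0 - 444 = -444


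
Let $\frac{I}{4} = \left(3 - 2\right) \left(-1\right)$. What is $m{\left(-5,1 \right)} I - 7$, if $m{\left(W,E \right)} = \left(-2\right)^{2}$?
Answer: $-23$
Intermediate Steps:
$I = -4$ ($I = 4 \left(3 - 2\right) \left(-1\right) = 4 \cdot 1 \left(-1\right) = 4 \left(-1\right) = -4$)
$m{\left(W,E \right)} = 4$
$m{\left(-5,1 \right)} I - 7 = 4 \left(-4\right) - 7 = -16 - 7 = -23$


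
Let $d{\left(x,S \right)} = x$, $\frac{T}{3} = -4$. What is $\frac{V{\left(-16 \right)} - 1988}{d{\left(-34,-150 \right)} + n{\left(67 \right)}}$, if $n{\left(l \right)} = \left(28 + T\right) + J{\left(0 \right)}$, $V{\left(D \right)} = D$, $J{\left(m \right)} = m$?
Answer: $\frac{334}{3} \approx 111.33$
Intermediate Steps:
$T = -12$ ($T = 3 \left(-4\right) = -12$)
$n{\left(l \right)} = 16$ ($n{\left(l \right)} = \left(28 - 12\right) + 0 = 16 + 0 = 16$)
$\frac{V{\left(-16 \right)} - 1988}{d{\left(-34,-150 \right)} + n{\left(67 \right)}} = \frac{-16 - 1988}{-34 + 16} = - \frac{2004}{-18} = \left(-2004\right) \left(- \frac{1}{18}\right) = \frac{334}{3}$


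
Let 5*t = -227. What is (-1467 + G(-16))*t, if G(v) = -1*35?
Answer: 340954/5 ≈ 68191.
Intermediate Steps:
t = -227/5 (t = (⅕)*(-227) = -227/5 ≈ -45.400)
G(v) = -35
(-1467 + G(-16))*t = (-1467 - 35)*(-227/5) = -1502*(-227/5) = 340954/5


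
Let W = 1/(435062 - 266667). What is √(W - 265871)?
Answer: 6*I*√209424194040955/168395 ≈ 515.63*I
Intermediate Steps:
W = 1/168395 ≈ 5.9384e-6
√(W - 265871) = √(1/168395 - 265871) = √(-44771347044/168395) = 6*I*√209424194040955/168395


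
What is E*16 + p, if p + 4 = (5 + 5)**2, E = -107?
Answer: -1616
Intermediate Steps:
p = 96 (p = -4 + (5 + 5)**2 = -4 + 10**2 = -4 + 100 = 96)
E*16 + p = -107*16 + 96 = -1712 + 96 = -1616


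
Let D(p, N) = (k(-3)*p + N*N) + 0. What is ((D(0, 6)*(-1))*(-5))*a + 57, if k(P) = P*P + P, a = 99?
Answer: 17877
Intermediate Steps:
k(P) = P + P² (k(P) = P² + P = P + P²)
D(p, N) = N² + 6*p (D(p, N) = ((-3*(1 - 3))*p + N*N) + 0 = ((-3*(-2))*p + N²) + 0 = (6*p + N²) + 0 = (N² + 6*p) + 0 = N² + 6*p)
((D(0, 6)*(-1))*(-5))*a + 57 = (((6² + 6*0)*(-1))*(-5))*99 + 57 = (((36 + 0)*(-1))*(-5))*99 + 57 = ((36*(-1))*(-5))*99 + 57 = -36*(-5)*99 + 57 = 180*99 + 57 = 17820 + 57 = 17877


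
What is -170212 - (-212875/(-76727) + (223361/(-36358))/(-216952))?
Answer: -14716721619160883233/86459719284176 ≈ -1.7021e+5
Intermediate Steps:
-170212 - (-212875/(-76727) + (223361/(-36358))/(-216952)) = -170212 - (-212875*(-1/76727) + (223361*(-1/36358))*(-1/216952)) = -170212 - (212875/76727 - 223361/36358*(-1/216952)) = -170212 - (212875/76727 + 223361/7887940816) = -170212 - 1*239880362717921/86459719284176 = -170212 - 239880362717921/86459719284176 = -14716721619160883233/86459719284176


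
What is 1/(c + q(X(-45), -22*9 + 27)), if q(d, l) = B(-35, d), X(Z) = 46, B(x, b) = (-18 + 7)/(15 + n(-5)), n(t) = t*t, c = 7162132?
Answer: 40/286485269 ≈ 1.3962e-7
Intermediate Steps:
n(t) = t**2
B(x, b) = -11/40 (B(x, b) = (-18 + 7)/(15 + (-5)**2) = -11/(15 + 25) = -11/40)
q(d, l) = -11/40
1/(c + q(X(-45), -22*9 + 27)) = 1/(7162132 - 11/40) = 1/(286485269/40) = 40/286485269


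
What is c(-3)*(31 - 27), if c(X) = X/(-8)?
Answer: 3/2 ≈ 1.5000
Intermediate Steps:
c(X) = -X/8 (c(X) = X*(-⅛) = -X/8)
c(-3)*(31 - 27) = (-⅛*(-3))*(31 - 27) = (3/8)*4 = 3/2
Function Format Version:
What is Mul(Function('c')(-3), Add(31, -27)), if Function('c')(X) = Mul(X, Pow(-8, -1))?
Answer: Rational(3, 2) ≈ 1.5000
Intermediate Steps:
Function('c')(X) = Mul(Rational(-1, 8), X) (Function('c')(X) = Mul(X, Rational(-1, 8)) = Mul(Rational(-1, 8), X))
Mul(Function('c')(-3), Add(31, -27)) = Mul(Mul(Rational(-1, 8), -3), Add(31, -27)) = Mul(Rational(3, 8), 4) = Rational(3, 2)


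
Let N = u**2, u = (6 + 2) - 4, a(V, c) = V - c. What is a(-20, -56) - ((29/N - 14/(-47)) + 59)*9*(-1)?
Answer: 440667/752 ≈ 585.99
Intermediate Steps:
u = 4 (u = 8 - 4 = 4)
N = 16 (N = 4**2 = 16)
a(-20, -56) - ((29/N - 14/(-47)) + 59)*9*(-1) = (-20 - 1*(-56)) - ((29/16 - 14/(-47)) + 59)*9*(-1) = (-20 + 56) - ((29*(1/16) - 14*(-1/47)) + 59)*(-9) = 36 - ((29/16 + 14/47) + 59)*(-9) = 36 - (1587/752 + 59)*(-9) = 36 - 45955*(-9)/752 = 36 - 1*(-413595/752) = 36 + 413595/752 = 440667/752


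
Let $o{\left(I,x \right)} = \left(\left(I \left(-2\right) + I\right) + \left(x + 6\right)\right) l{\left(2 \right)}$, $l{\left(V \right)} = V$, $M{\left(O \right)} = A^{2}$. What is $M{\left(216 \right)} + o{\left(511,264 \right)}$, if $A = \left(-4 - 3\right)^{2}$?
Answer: $1919$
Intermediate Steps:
$A = 49$ ($A = \left(-7\right)^{2} = 49$)
$M{\left(O \right)} = 2401$ ($M{\left(O \right)} = 49^{2} = 2401$)
$o{\left(I,x \right)} = 12 - 2 I + 2 x$ ($o{\left(I,x \right)} = \left(\left(I \left(-2\right) + I\right) + \left(x + 6\right)\right) 2 = \left(\left(- 2 I + I\right) + \left(6 + x\right)\right) 2 = \left(- I + \left(6 + x\right)\right) 2 = \left(6 + x - I\right) 2 = 12 - 2 I + 2 x$)
$M{\left(216 \right)} + o{\left(511,264 \right)} = 2401 + \left(12 - 1022 + 2 \cdot 264\right) = 2401 + \left(12 - 1022 + 528\right) = 2401 - 482 = 1919$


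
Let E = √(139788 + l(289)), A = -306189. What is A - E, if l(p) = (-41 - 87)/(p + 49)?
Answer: -306189 - 2*√5906027/13 ≈ -3.0656e+5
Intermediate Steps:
l(p) = -128/(49 + p)
E = 2*√5906027/13 (E = √(139788 - 128/(49 + 289)) = √(139788 - 128/338) = √(139788 - 128*1/338) = √(139788 - 64/169) = √(23624108/169) = 2*√5906027/13 ≈ 373.88)
A - E = -306189 - 2*√5906027/13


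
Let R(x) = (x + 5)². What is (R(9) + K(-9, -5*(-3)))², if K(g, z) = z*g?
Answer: 3721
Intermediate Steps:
K(g, z) = g*z
R(x) = (5 + x)²
(R(9) + K(-9, -5*(-3)))² = ((5 + 9)² - (-45)*(-3))² = (14² - 9*15)² = (196 - 135)² = 61² = 3721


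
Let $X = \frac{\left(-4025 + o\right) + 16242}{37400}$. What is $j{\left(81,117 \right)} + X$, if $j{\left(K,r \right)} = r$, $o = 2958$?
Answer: $\frac{175639}{1496} \approx 117.41$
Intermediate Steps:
$X = \frac{607}{1496}$ ($X = \frac{\left(-4025 + 2958\right) + 16242}{37400} = \left(-1067 + 16242\right) \frac{1}{37400} = 15175 \cdot \frac{1}{37400} = \frac{607}{1496} \approx 0.40575$)
$j{\left(81,117 \right)} + X = 117 + \frac{607}{1496} = \frac{175639}{1496}$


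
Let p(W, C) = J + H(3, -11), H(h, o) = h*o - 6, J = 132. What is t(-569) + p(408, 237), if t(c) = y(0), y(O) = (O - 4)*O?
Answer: 93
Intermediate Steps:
H(h, o) = -6 + h*o
y(O) = O*(-4 + O) (y(O) = (-4 + O)*O = O*(-4 + O))
p(W, C) = 93 (p(W, C) = 132 + (-6 + 3*(-11)) = 132 + (-6 - 33) = 132 - 39 = 93)
t(c) = 0 (t(c) = 0*(-4 + 0) = 0*(-4) = 0)
t(-569) + p(408, 237) = 0 + 93 = 93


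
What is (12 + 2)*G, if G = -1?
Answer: -14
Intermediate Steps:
(12 + 2)*G = (12 + 2)*(-1) = 14*(-1) = -14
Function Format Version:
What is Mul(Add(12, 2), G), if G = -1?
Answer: -14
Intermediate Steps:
Mul(Add(12, 2), G) = Mul(Add(12, 2), -1) = Mul(14, -1) = -14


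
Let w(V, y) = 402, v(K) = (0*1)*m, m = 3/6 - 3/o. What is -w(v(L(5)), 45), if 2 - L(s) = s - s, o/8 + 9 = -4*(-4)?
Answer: -402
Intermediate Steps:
o = 56 (o = -72 + 8*(-4*(-4)) = -72 + 8*16 = -72 + 128 = 56)
m = 25/56 (m = 3/6 - 3/56 = 3*(1/6) - 3*1/56 = 1/2 - 3/56 = 25/56 ≈ 0.44643)
L(s) = 2 (L(s) = 2 - (s - s) = 2 - 1*0 = 2 + 0 = 2)
v(K) = 0 (v(K) = (0*1)*(25/56) = 0*(25/56) = 0)
-w(v(L(5)), 45) = -1*402 = -402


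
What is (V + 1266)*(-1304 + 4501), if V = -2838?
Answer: -5025684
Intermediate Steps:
(V + 1266)*(-1304 + 4501) = (-2838 + 1266)*(-1304 + 4501) = -1572*3197 = -5025684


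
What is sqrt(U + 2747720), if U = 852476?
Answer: 2*sqrt(900049) ≈ 1897.4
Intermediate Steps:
sqrt(U + 2747720) = sqrt(852476 + 2747720) = sqrt(3600196) = 2*sqrt(900049)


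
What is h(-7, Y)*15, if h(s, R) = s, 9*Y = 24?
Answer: -105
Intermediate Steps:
Y = 8/3 (Y = (⅑)*24 = 8/3 ≈ 2.6667)
h(-7, Y)*15 = -7*15 = -105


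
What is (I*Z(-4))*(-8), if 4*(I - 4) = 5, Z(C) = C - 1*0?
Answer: 168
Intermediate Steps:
Z(C) = C (Z(C) = C + 0 = C)
I = 21/4 (I = 4 + (1/4)*5 = 4 + 5/4 = 21/4 ≈ 5.2500)
(I*Z(-4))*(-8) = ((21/4)*(-4))*(-8) = -21*(-8) = 168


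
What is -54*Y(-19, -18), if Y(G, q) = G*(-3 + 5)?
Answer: 2052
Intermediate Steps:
Y(G, q) = 2*G (Y(G, q) = G*2 = 2*G)
-54*Y(-19, -18) = -108*(-19) = -54*(-38) = 2052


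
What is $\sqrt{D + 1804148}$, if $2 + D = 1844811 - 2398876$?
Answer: $\sqrt{1250081} \approx 1118.1$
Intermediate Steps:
$D = -554067$ ($D = -2 + \left(1844811 - 2398876\right) = -2 - 554065 = -554067$)
$\sqrt{D + 1804148} = \sqrt{-554067 + 1804148} = \sqrt{1250081}$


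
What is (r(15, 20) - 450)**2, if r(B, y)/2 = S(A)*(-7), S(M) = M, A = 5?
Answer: 270400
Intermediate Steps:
r(B, y) = -70 (r(B, y) = 2*(5*(-7)) = 2*(-35) = -70)
(r(15, 20) - 450)**2 = (-70 - 450)**2 = (-520)**2 = 270400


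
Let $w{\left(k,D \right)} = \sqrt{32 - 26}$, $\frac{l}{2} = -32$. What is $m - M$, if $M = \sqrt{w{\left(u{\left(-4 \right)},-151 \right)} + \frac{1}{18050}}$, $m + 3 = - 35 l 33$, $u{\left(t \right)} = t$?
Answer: $73917 - \frac{\sqrt{2 + 36100 \sqrt{6}}}{190} \approx 73916.0$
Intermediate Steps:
$l = -64$ ($l = 2 \left(-32\right) = -64$)
$w{\left(k,D \right)} = \sqrt{6}$
$m = 73917$ ($m = -3 + \left(-35\right) \left(-64\right) 33 = -3 + 2240 \cdot 33 = -3 + 73920 = 73917$)
$M = \sqrt{\frac{1}{18050} + \sqrt{6}}$ ($M = \sqrt{\sqrt{6} + \frac{1}{18050}} = \sqrt{\frac{1}{18050} + \sqrt{6}} \approx 1.5651$)
$m - M = 73917 - \frac{\sqrt{2 + 36100 \sqrt{6}}}{190}$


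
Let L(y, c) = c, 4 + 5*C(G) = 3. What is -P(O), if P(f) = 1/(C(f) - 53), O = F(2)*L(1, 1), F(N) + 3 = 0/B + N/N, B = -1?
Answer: 5/266 ≈ 0.018797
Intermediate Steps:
F(N) = -2 (F(N) = -3 + (0/(-1) + N/N) = -3 + (0*(-1) + 1) = -3 + (0 + 1) = -3 + 1 = -2)
C(G) = -⅕ (C(G) = -⅘ + (⅕)*3 = -⅘ + ⅗ = -⅕)
O = -2 (O = -2*1 = -2)
P(f) = -5/266 (P(f) = 1/(-⅕ - 53) = 1/(-266/5) = -5/266)
-P(O) = -1*(-5/266) = 5/266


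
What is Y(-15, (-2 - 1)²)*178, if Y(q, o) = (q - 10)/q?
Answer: 890/3 ≈ 296.67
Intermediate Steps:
Y(q, o) = (-10 + q)/q
Y(-15, (-2 - 1)²)*178 = ((-10 - 15)/(-15))*178 = -1/15*(-25)*178 = (5/3)*178 = 890/3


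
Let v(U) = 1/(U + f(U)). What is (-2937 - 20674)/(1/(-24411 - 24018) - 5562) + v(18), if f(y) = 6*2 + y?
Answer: 55155303811/12929380752 ≈ 4.2659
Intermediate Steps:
f(y) = 12 + y
v(U) = 1/(12 + 2*U) (v(U) = 1/(U + (12 + U)) = 1/(12 + 2*U))
(-2937 - 20674)/(1/(-24411 - 24018) - 5562) + v(18) = (-2937 - 20674)/(1/(-24411 - 24018) - 5562) + 1/(2*(6 + 18)) = -23611/(1/(-48429) - 5562) + (1/2)/24 = -23611/(-1/48429 - 5562) + (1/2)*(1/24) = -23611/(-269362099/48429) + 1/48 = -23611*(-48429/269362099) + 1/48 = 1143457119/269362099 + 1/48 = 55155303811/12929380752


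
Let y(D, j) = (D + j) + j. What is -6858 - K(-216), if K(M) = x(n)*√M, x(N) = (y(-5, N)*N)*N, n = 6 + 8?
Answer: -6858 - 27048*I*√6 ≈ -6858.0 - 66254.0*I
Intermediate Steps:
y(D, j) = D + 2*j
n = 14
x(N) = N²*(-5 + 2*N) (x(N) = ((-5 + 2*N)*N)*N = (N*(-5 + 2*N))*N = N²*(-5 + 2*N))
K(M) = 4508*√M (K(M) = (14²*(-5 + 2*14))*√M = (196*(-5 + 28))*√M = (196*23)*√M = 4508*√M)
-6858 - K(-216) = -6858 - 4508*√(-216) = -6858 - 4508*6*I*√6 = -6858 - 27048*I*√6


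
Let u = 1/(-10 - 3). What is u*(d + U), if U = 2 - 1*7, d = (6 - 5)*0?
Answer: 5/13 ≈ 0.38462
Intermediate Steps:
u = -1/13 (u = 1/(-13) = -1/13 ≈ -0.076923)
d = 0 (d = 1*0 = 0)
U = -5 (U = 2 - 7 = -5)
u*(d + U) = -(0 - 5)/13 = -1/13*(-5) = 5/13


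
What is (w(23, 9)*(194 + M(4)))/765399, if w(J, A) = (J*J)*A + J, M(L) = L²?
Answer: 334880/255133 ≈ 1.3126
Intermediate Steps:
w(J, A) = J + A*J² (w(J, A) = J²*A + J = A*J² + J = J + A*J²)
(w(23, 9)*(194 + M(4)))/765399 = ((23*(1 + 9*23))*(194 + 4²))/765399 = ((23*(1 + 207))*(194 + 16))*(1/765399) = ((23*208)*210)*(1/765399) = (4784*210)*(1/765399) = 1004640*(1/765399) = 334880/255133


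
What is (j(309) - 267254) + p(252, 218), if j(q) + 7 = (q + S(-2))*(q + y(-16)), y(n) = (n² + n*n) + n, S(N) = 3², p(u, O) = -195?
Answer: -11466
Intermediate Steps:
S(N) = 9
y(n) = n + 2*n² (y(n) = (n² + n²) + n = 2*n² + n = n + 2*n²)
j(q) = -7 + (9 + q)*(496 + q) (j(q) = -7 + (q + 9)*(q - 16*(1 + 2*(-16))) = -7 + (9 + q)*(q - 16*(1 - 32)) = -7 + (9 + q)*(q - 16*(-31)) = -7 + (9 + q)*(q + 496) = -7 + (9 + q)*(496 + q))
(j(309) - 267254) + p(252, 218) = ((4457 + 309² + 505*309) - 267254) - 195 = ((4457 + 95481 + 156045) - 267254) - 195 = (255983 - 267254) - 195 = -11271 - 195 = -11466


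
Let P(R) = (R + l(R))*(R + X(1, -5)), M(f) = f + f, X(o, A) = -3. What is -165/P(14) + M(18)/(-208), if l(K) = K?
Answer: -129/182 ≈ -0.70879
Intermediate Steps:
M(f) = 2*f
P(R) = 2*R*(-3 + R) (P(R) = (R + R)*(R - 3) = (2*R)*(-3 + R) = 2*R*(-3 + R))
-165/P(14) + M(18)/(-208) = -165*1/(28*(-3 + 14)) + (2*18)/(-208) = -165/(2*14*11) + 36*(-1/208) = -165/308 - 9/52 = -165*1/308 - 9/52 = -15/28 - 9/52 = -129/182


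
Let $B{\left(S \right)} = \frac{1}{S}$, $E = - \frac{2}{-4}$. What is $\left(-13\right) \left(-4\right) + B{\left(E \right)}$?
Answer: $54$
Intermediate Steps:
$E = \frac{1}{2}$ ($E = \left(-2\right) \left(- \frac{1}{4}\right) = \frac{1}{2} \approx 0.5$)
$\left(-13\right) \left(-4\right) + B{\left(E \right)} = \left(-13\right) \left(-4\right) + \frac{1}{\frac{1}{2}} = 52 + 2 = 54$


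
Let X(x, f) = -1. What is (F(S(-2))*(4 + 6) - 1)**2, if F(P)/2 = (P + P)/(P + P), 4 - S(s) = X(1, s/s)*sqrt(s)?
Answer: 361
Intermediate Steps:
S(s) = 4 + sqrt(s) (S(s) = 4 - (-1)*sqrt(s) = 4 + sqrt(s))
F(P) = 2 (F(P) = 2*((P + P)/(P + P)) = 2*((2*P)/((2*P))) = 2*((2*P)*(1/(2*P))) = 2*1 = 2)
(F(S(-2))*(4 + 6) - 1)**2 = (2*(4 + 6) - 1)**2 = (2*10 - 1)**2 = (20 - 1)**2 = 19**2 = 361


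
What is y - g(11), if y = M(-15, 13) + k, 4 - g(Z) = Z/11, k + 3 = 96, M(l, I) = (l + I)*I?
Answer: 64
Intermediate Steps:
M(l, I) = I*(I + l) (M(l, I) = (I + l)*I = I*(I + l))
k = 93 (k = -3 + 96 = 93)
g(Z) = 4 - Z/11
y = 67 (y = 13*(13 - 15) + 93 = 13*(-2) + 93 = -26 + 93 = 67)
y - g(11) = 67 - (4 - 1/11*11) = 67 - (4 - 1) = 67 - 1*3 = 67 - 3 = 64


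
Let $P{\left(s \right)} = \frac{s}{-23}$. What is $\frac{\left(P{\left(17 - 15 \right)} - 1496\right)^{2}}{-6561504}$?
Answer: $- \frac{32890225}{96417656} \approx -0.34112$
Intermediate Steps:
$P{\left(s \right)} = - \frac{s}{23}$ ($P{\left(s \right)} = s \left(- \frac{1}{23}\right) = - \frac{s}{23}$)
$\frac{\left(P{\left(17 - 15 \right)} - 1496\right)^{2}}{-6561504} = \frac{\left(- \frac{17 - 15}{23} - 1496\right)^{2}}{-6561504} = \left(\left(- \frac{1}{23}\right) 2 - 1496\right)^{2} \left(- \frac{1}{6561504}\right) = \left(- \frac{2}{23} - 1496\right)^{2} \left(- \frac{1}{6561504}\right) = \left(- \frac{34410}{23}\right)^{2} \left(- \frac{1}{6561504}\right) = \frac{1184048100}{529} \left(- \frac{1}{6561504}\right) = - \frac{32890225}{96417656}$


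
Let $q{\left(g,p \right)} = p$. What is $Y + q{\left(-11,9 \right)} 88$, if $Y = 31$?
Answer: $823$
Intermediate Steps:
$Y + q{\left(-11,9 \right)} 88 = 31 + 9 \cdot 88 = 31 + 792 = 823$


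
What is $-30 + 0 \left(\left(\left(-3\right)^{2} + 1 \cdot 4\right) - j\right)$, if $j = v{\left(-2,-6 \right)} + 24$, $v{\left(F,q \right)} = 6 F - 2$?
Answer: $-30$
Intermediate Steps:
$v{\left(F,q \right)} = -2 + 6 F$
$j = 10$ ($j = \left(-2 + 6 \left(-2\right)\right) + 24 = \left(-2 - 12\right) + 24 = -14 + 24 = 10$)
$-30 + 0 \left(\left(\left(-3\right)^{2} + 1 \cdot 4\right) - j\right) = -30 + 0 \left(\left(\left(-3\right)^{2} + 1 \cdot 4\right) - 10\right) = -30 + 0 \left(\left(9 + 4\right) - 10\right) = -30 + 0 \left(13 - 10\right) = -30 + 0 \cdot 3 = -30 + 0 = -30$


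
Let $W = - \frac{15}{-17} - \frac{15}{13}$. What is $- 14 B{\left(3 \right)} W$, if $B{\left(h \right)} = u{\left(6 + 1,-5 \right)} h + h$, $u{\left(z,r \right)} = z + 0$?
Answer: $\frac{20160}{221} \approx 91.222$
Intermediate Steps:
$u{\left(z,r \right)} = z$
$B{\left(h \right)} = 8 h$ ($B{\left(h \right)} = \left(6 + 1\right) h + h = 7 h + h = 8 h$)
$W = - \frac{60}{221}$ ($W = \left(-15\right) \left(- \frac{1}{17}\right) - \frac{15}{13} = \frac{15}{17} - \frac{15}{13} = - \frac{60}{221} \approx -0.27149$)
$- 14 B{\left(3 \right)} W = - 14 \cdot 8 \cdot 3 \left(- \frac{60}{221}\right) = \left(-14\right) 24 \left(- \frac{60}{221}\right) = \left(-336\right) \left(- \frac{60}{221}\right) = \frac{20160}{221}$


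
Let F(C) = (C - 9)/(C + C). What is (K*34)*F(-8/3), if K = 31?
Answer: 18445/8 ≈ 2305.6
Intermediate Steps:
F(C) = (-9 + C)/(2*C) (F(C) = (-9 + C)/((2*C)) = (-9 + C)*(1/(2*C)) = (-9 + C)/(2*C))
(K*34)*F(-8/3) = (31*34)*((-9 - 8/3)/(2*((-8/3)))) = 1054*((-9 - 8*⅓)/(2*((-8*⅓)))) = 1054*((-9 - 8/3)/(2*(-8/3))) = 1054*((½)*(-3/8)*(-35/3)) = 1054*(35/16) = 18445/8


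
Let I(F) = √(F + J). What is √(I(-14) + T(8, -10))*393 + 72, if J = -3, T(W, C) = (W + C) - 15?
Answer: 72 + 393*√(-17 + I*√17) ≈ 267.09 + 1632.1*I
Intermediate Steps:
T(W, C) = -15 + C + W (T(W, C) = (C + W) - 15 = -15 + C + W)
I(F) = √(-3 + F) (I(F) = √(F - 3) = √(-3 + F))
√(I(-14) + T(8, -10))*393 + 72 = √(√(-3 - 14) + (-15 - 10 + 8))*393 + 72 = √(√(-17) - 17)*393 + 72 = √(I*√17 - 17)*393 + 72 = √(-17 + I*√17)*393 + 72 = 393*√(-17 + I*√17) + 72 = 72 + 393*√(-17 + I*√17)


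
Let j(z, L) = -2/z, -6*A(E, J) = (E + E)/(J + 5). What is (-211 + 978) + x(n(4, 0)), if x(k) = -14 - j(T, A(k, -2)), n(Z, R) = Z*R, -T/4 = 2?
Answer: 3011/4 ≈ 752.75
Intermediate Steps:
A(E, J) = -E/(3*(5 + J)) (A(E, J) = -(E + E)/(6*(J + 5)) = -2*E/(6*(5 + J)) = -E/(3*(5 + J)))
T = -8 (T = -4*2 = -8)
n(Z, R) = R*Z
x(k) = -57/4 (x(k) = -14 - (-2)/(-8) = -14 - (-2)*(-1)/8 = -14 - 1*¼ = -14 - ¼ = -57/4)
(-211 + 978) + x(n(4, 0)) = (-211 + 978) - 57/4 = 767 - 57/4 = 3011/4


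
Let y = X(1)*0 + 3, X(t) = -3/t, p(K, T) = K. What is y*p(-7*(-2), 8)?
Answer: 42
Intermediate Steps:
y = 3 (y = -3/1*0 + 3 = -3*1*0 + 3 = -3*0 + 3 = 0 + 3 = 3)
y*p(-7*(-2), 8) = 3*(-7*(-2)) = 3*14 = 42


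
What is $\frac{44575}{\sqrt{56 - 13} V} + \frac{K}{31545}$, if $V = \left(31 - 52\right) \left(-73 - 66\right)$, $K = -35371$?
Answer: $- \frac{35371}{31545} + \frac{44575 \sqrt{43}}{125517} \approx 1.2075$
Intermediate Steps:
$V = 2919$ ($V = \left(-21\right) \left(-139\right) = 2919$)
$\frac{44575}{\sqrt{56 - 13} V} + \frac{K}{31545} = \frac{44575}{\sqrt{56 - 13} \cdot 2919} - \frac{35371}{31545} = \frac{44575}{\sqrt{43} \cdot 2919} - \frac{35371}{31545} = \frac{44575}{2919 \sqrt{43}} - \frac{35371}{31545} = 44575 \frac{\sqrt{43}}{125517} - \frac{35371}{31545} = \frac{44575 \sqrt{43}}{125517} - \frac{35371}{31545} = - \frac{35371}{31545} + \frac{44575 \sqrt{43}}{125517}$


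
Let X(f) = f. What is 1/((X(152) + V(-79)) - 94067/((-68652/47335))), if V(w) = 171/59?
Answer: 4050468/263334435883 ≈ 1.5381e-5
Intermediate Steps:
V(w) = 171/59 (V(w) = 171*(1/59) = 171/59)
1/((X(152) + V(-79)) - 94067/((-68652/47335))) = 1/((152 + 171/59) - 94067/((-68652/47335))) = 1/(9139/59 - 94067/((-68652*1/47335))) = 1/(9139/59 - 94067/(-68652/47335)) = 1/(9139/59 - 94067*(-47335/68652)) = 1/(9139/59 + 4452661445/68652) = 1/(263334435883/4050468) = 4050468/263334435883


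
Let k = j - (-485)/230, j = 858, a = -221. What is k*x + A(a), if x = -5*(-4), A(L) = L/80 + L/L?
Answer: 31648757/1840 ≈ 17200.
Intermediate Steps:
A(L) = 1 + L/80 (A(L) = L*(1/80) + 1 = L/80 + 1 = 1 + L/80)
k = 39565/46 (k = 858 - (-485)/230 = 858 - 1*(-97/46) = 858 + 97/46 = 39565/46 ≈ 860.11)
x = 20
k*x + A(a) = (39565/46)*20 + (1 + (1/80)*(-221)) = 395650/23 + (1 - 221/80) = 395650/23 - 141/80 = 31648757/1840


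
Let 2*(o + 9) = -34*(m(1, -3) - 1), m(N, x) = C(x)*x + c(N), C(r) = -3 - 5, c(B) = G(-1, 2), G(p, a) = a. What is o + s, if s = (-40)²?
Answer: 1166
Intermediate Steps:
c(B) = 2
C(r) = -8
m(N, x) = 2 - 8*x (m(N, x) = -8*x + 2 = 2 - 8*x)
s = 1600
o = -434 (o = -9 + (-34*((2 - 8*(-3)) - 1))/2 = -9 + (-34*((2 + 24) - 1))/2 = -9 + (-34*(26 - 1))/2 = -9 + (-34*25)/2 = -9 + (½)*(-850) = -9 - 425 = -434)
o + s = -434 + 1600 = 1166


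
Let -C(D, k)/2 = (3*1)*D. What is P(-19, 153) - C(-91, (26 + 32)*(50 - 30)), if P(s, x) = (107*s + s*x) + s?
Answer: -5505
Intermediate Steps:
P(s, x) = 108*s + s*x
C(D, k) = -6*D (C(D, k) = -2*3*1*D = -6*D)
P(-19, 153) - C(-91, (26 + 32)*(50 - 30)) = -19*(108 + 153) - (-6)*(-91) = -19*261 - 1*546 = -4959 - 546 = -5505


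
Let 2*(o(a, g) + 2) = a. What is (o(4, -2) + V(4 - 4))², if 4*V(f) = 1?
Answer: 1/16 ≈ 0.062500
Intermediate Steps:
o(a, g) = -2 + a/2
V(f) = ¼ (V(f) = (¼)*1 = ¼)
(o(4, -2) + V(4 - 4))² = ((-2 + (½)*4) + ¼)² = ((-2 + 2) + ¼)² = (0 + ¼)² = (¼)² = 1/16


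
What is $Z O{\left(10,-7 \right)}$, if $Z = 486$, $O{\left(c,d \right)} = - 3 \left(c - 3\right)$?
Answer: $-10206$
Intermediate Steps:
$O{\left(c,d \right)} = 9 - 3 c$ ($O{\left(c,d \right)} = - 3 \left(-3 + c\right) = 9 - 3 c$)
$Z O{\left(10,-7 \right)} = 486 \left(9 - 30\right) = 486 \left(-21\right) = -10206$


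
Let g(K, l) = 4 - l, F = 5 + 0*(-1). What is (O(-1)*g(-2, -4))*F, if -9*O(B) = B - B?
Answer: 0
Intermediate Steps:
O(B) = 0 (O(B) = -(B - B)/9 = -⅑*0 = 0)
F = 5 (F = 5 + 0 = 5)
(O(-1)*g(-2, -4))*F = (0*(4 - 1*(-4)))*5 = (0*(4 + 4))*5 = (0*8)*5 = 0*5 = 0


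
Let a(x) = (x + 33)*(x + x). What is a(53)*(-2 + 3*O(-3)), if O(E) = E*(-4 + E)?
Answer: 556076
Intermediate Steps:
a(x) = 2*x*(33 + x) (a(x) = (33 + x)*(2*x) = 2*x*(33 + x))
a(53)*(-2 + 3*O(-3)) = (2*53*(33 + 53))*(-2 + 3*(-3*(-4 - 3))) = (2*53*86)*(-2 + 3*(-3*(-7))) = 9116*(-2 + 3*21) = 9116*(-2 + 63) = 9116*61 = 556076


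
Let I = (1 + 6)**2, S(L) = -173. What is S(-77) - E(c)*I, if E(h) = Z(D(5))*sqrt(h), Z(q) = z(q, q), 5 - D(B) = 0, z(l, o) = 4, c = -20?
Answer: -173 - 392*I*sqrt(5) ≈ -173.0 - 876.54*I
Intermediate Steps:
D(B) = 5 (D(B) = 5 - 1*0 = 5 + 0 = 5)
Z(q) = 4
E(h) = 4*sqrt(h)
I = 49 (I = 7**2 = 49)
S(-77) - E(c)*I = -173 - 4*sqrt(-20)*49 = -173 - 4*(2*I*sqrt(5))*49 = -173 - 8*I*sqrt(5)*49 = -173 - 392*I*sqrt(5)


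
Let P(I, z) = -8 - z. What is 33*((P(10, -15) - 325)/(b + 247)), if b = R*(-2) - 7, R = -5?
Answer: -5247/125 ≈ -41.976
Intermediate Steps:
b = 3 (b = -5*(-2) - 7 = 10 - 7 = 3)
33*((P(10, -15) - 325)/(b + 247)) = 33*(((-8 - 1*(-15)) - 325)/(3 + 247)) = 33*(((-8 + 15) - 325)/250) = 33*((7 - 325)*(1/250)) = 33*(-318*1/250) = 33*(-159/125) = -5247/125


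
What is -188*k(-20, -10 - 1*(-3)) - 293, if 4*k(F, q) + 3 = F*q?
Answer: -6732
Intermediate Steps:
k(F, q) = -¾ + F*q/4 (k(F, q) = -¾ + (F*q)/4 = -¾ + F*q/4)
-188*k(-20, -10 - 1*(-3)) - 293 = -188*(-¾ + (¼)*(-20)*(-10 - 1*(-3))) - 293 = -188*(-¾ + (¼)*(-20)*(-10 + 3)) - 293 = -188*(-¾ + (¼)*(-20)*(-7)) - 293 = -188*(-¾ + 35) - 293 = -188*137/4 - 293 = -6439 - 293 = -6732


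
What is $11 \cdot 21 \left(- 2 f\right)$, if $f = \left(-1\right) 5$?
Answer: $2310$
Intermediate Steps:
$f = -5$
$11 \cdot 21 \left(- 2 f\right) = 11 \cdot 21 \left(\left(-2\right) \left(-5\right)\right) = 231 \cdot 10 = 2310$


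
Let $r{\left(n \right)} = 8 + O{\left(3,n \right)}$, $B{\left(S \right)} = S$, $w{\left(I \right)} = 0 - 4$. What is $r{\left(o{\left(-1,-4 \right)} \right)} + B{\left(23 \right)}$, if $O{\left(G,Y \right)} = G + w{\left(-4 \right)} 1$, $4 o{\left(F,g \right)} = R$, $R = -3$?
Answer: $30$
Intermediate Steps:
$w{\left(I \right)} = -4$
$o{\left(F,g \right)} = - \frac{3}{4}$ ($o{\left(F,g \right)} = \frac{1}{4} \left(-3\right) = - \frac{3}{4}$)
$O{\left(G,Y \right)} = -4 + G$ ($O{\left(G,Y \right)} = G - 4 = -4 + G$)
$r{\left(n \right)} = 7$ ($r{\left(n \right)} = 8 + \left(-4 + 3\right) = 8 - 1 = 7$)
$r{\left(o{\left(-1,-4 \right)} \right)} + B{\left(23 \right)} = 7 + 23 = 30$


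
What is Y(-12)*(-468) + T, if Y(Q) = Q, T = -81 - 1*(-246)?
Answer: 5781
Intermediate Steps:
T = 165 (T = -81 + 246 = 165)
Y(-12)*(-468) + T = -12*(-468) + 165 = 5616 + 165 = 5781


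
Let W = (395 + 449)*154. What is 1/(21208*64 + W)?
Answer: 1/1487288 ≈ 6.7236e-7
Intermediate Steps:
W = 129976 (W = 844*154 = 129976)
1/(21208*64 + W) = 1/(21208*64 + 129976) = 1/(1357312 + 129976) = 1/1487288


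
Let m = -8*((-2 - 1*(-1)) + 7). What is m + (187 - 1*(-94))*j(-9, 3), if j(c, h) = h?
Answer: 795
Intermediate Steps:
m = -48 (m = -8*((-2 + 1) + 7) = -8*(-1 + 7) = -8*6 = -48)
m + (187 - 1*(-94))*j(-9, 3) = -48 + (187 - 1*(-94))*3 = -48 + (187 + 94)*3 = -48 + 281*3 = -48 + 843 = 795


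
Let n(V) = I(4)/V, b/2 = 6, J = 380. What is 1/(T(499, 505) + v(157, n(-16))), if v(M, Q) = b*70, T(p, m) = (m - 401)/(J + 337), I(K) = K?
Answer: 717/602384 ≈ 0.0011903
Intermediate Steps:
b = 12 (b = 2*6 = 12)
n(V) = 4/V
T(p, m) = -401/717 + m/717 (T(p, m) = (m - 401)/(380 + 337) = (-401 + m)/717 = (-401 + m)*(1/717) = -401/717 + m/717)
v(M, Q) = 840 (v(M, Q) = 12*70 = 840)
1/(T(499, 505) + v(157, n(-16))) = 1/((-401/717 + (1/717)*505) + 840) = 1/((-401/717 + 505/717) + 840) = 1/(104/717 + 840) = 1/(602384/717) = 717/602384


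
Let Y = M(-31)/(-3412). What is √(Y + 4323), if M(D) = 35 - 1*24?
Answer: √12581805445/1706 ≈ 65.750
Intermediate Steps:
M(D) = 11 (M(D) = 35 - 24 = 11)
Y = -11/3412 (Y = 11/(-3412) = 11*(-1/3412) = -11/3412 ≈ -0.0032239)
√(Y + 4323) = √(-11/3412 + 4323) = √(14750065/3412) = √12581805445/1706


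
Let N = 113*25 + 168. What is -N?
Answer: -2993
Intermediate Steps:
N = 2993 (N = 2825 + 168 = 2993)
-N = -1*2993 = -2993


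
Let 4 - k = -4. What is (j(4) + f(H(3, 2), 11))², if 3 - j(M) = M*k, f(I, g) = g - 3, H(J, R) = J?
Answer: 441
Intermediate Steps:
k = 8 (k = 4 - 1*(-4) = 4 + 4 = 8)
f(I, g) = -3 + g
j(M) = 3 - 8*M (j(M) = 3 - M*8 = 3 - 8*M)
(j(4) + f(H(3, 2), 11))² = ((3 - 8*4) + (-3 + 11))² = ((3 - 32) + 8)² = (-29 + 8)² = (-21)² = 441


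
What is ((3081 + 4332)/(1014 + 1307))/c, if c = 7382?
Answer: 7413/17133622 ≈ 0.00043266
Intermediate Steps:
((3081 + 4332)/(1014 + 1307))/c = ((3081 + 4332)/(1014 + 1307))/7382 = (7413/2321)*(1/7382) = 7413/17133622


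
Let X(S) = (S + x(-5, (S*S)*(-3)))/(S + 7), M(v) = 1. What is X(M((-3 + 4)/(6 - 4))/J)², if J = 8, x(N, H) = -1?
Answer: 49/3249 ≈ 0.015082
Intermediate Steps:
X(S) = (-1 + S)/(7 + S) (X(S) = (S - 1)/(S + 7) = (-1 + S)/(7 + S))
X(M((-3 + 4)/(6 - 4))/J)² = ((-1 + 1/8)/(7 + 1/8))² = ((-1 + 1*(⅛))/(7 + 1*(⅛)))² = ((-1 + ⅛)/(7 + ⅛))² = (-7/8/(57/8))² = ((8/57)*(-7/8))² = (-7/57)² = 49/3249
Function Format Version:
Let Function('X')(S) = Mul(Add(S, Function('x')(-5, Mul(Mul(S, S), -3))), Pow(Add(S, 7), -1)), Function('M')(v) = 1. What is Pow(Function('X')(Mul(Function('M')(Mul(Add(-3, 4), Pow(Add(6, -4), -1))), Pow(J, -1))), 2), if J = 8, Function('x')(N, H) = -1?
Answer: Rational(49, 3249) ≈ 0.015082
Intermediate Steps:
Function('X')(S) = Mul(Pow(Add(7, S), -1), Add(-1, S)) (Function('X')(S) = Mul(Add(S, -1), Pow(Add(S, 7), -1)) = Mul(Add(-1, S), Pow(Add(7, S), -1)) = Mul(Pow(Add(7, S), -1), Add(-1, S)))
Pow(Function('X')(Mul(Function('M')(Mul(Add(-3, 4), Pow(Add(6, -4), -1))), Pow(J, -1))), 2) = Pow(Mul(Pow(Add(7, Mul(1, Pow(8, -1))), -1), Add(-1, Mul(1, Pow(8, -1)))), 2) = Pow(Mul(Pow(Add(7, Mul(1, Rational(1, 8))), -1), Add(-1, Mul(1, Rational(1, 8)))), 2) = Pow(Mul(Pow(Add(7, Rational(1, 8)), -1), Add(-1, Rational(1, 8))), 2) = Pow(Mul(Pow(Rational(57, 8), -1), Rational(-7, 8)), 2) = Pow(Mul(Rational(8, 57), Rational(-7, 8)), 2) = Pow(Rational(-7, 57), 2) = Rational(49, 3249)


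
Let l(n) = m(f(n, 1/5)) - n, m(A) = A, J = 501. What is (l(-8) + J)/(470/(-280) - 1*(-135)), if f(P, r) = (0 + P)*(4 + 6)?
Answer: 12012/3733 ≈ 3.2178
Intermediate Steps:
f(P, r) = 10*P (f(P, r) = P*10 = 10*P)
l(n) = 9*n (l(n) = 10*n - n = 9*n)
(l(-8) + J)/(470/(-280) - 1*(-135)) = (9*(-8) + 501)/(470/(-280) - 1*(-135)) = (-72 + 501)/(470*(-1/280) + 135) = 429/(-47/28 + 135) = 429/(3733/28) = 429*(28/3733) = 12012/3733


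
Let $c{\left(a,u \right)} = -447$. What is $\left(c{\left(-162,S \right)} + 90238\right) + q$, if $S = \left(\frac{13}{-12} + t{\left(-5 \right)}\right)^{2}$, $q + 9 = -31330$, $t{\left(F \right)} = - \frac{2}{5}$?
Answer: $58452$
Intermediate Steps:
$t{\left(F \right)} = - \frac{2}{5}$ ($t{\left(F \right)} = \left(-2\right) \frac{1}{5} = - \frac{2}{5}$)
$q = -31339$ ($q = -9 - 31330 = -31339$)
$S = \frac{7921}{3600}$ ($S = \left(\frac{13}{-12} - \frac{2}{5}\right)^{2} = \left(13 \left(- \frac{1}{12}\right) - \frac{2}{5}\right)^{2} = \left(- \frac{13}{12} - \frac{2}{5}\right)^{2} = \left(- \frac{89}{60}\right)^{2} = \frac{7921}{3600} \approx 2.2003$)
$\left(c{\left(-162,S \right)} + 90238\right) + q = \left(-447 + 90238\right) - 31339 = 89791 - 31339 = 58452$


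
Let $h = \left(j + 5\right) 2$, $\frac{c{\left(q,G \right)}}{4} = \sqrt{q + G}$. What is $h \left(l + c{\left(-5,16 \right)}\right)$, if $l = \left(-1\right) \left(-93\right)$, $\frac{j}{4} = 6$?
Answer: $5394 + 232 \sqrt{11} \approx 6163.5$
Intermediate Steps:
$j = 24$ ($j = 4 \cdot 6 = 24$)
$l = 93$
$c{\left(q,G \right)} = 4 \sqrt{G + q}$ ($c{\left(q,G \right)} = 4 \sqrt{q + G} = 4 \sqrt{G + q}$)
$h = 58$ ($h = \left(24 + 5\right) 2 = 29 \cdot 2 = 58$)
$h \left(l + c{\left(-5,16 \right)}\right) = 58 \left(93 + 4 \sqrt{16 - 5}\right) = 58 \left(93 + 4 \sqrt{11}\right) = 5394 + 232 \sqrt{11}$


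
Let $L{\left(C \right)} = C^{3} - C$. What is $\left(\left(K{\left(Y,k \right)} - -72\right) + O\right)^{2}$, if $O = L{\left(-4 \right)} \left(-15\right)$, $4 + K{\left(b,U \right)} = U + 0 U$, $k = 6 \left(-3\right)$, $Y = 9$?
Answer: $902500$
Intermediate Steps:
$k = -18$
$K{\left(b,U \right)} = -4 + U$ ($K{\left(b,U \right)} = -4 + \left(U + 0 U\right) = -4 + \left(U + 0\right) = -4 + U$)
$O = 900$ ($O = \left(\left(-4\right)^{3} - -4\right) \left(-15\right) = \left(-64 + 4\right) \left(-15\right) = \left(-60\right) \left(-15\right) = 900$)
$\left(\left(K{\left(Y,k \right)} - -72\right) + O\right)^{2} = \left(\left(\left(-4 - 18\right) - -72\right) + 900\right)^{2} = \left(\left(-22 + 72\right) + 900\right)^{2} = \left(50 + 900\right)^{2} = 950^{2} = 902500$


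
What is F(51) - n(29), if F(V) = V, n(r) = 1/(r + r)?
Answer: 2957/58 ≈ 50.983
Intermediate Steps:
n(r) = 1/(2*r)
F(51) - n(29) = 51 - 1/(2*29) = 51 - 1*1/58 = 51 - 1/58 = 2957/58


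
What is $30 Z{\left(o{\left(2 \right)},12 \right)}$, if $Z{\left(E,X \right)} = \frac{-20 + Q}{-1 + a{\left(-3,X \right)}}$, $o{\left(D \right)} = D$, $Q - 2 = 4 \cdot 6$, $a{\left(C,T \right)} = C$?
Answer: $-45$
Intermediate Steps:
$Q = 26$ ($Q = 2 + 4 \cdot 6 = 2 + 24 = 26$)
$Z{\left(E,X \right)} = - \frac{3}{2}$ ($Z{\left(E,X \right)} = \frac{-20 + 26}{-1 - 3} = \frac{6}{-4} = 6 \left(- \frac{1}{4}\right) = - \frac{3}{2}$)
$30 Z{\left(o{\left(2 \right)},12 \right)} = 30 \left(- \frac{3}{2}\right) = -45$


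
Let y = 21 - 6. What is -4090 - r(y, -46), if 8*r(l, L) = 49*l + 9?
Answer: -4183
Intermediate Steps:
y = 15
r(l, L) = 9/8 + 49*l/8 (r(l, L) = (49*l + 9)/8 = (9 + 49*l)/8 = 9/8 + 49*l/8)
-4090 - r(y, -46) = -4090 - (9/8 + (49/8)*15) = -4090 - (9/8 + 735/8) = -4090 - 1*93 = -4090 - 93 = -4183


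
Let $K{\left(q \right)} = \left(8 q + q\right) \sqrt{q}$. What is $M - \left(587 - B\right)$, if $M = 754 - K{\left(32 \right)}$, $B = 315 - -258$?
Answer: $740 - 1152 \sqrt{2} \approx -889.17$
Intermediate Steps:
$B = 573$ ($B = 315 + 258 = 573$)
$K{\left(q \right)} = 9 q^{\frac{3}{2}}$ ($K{\left(q \right)} = 9 q \sqrt{q} = 9 q^{\frac{3}{2}}$)
$M = 754 - 1152 \sqrt{2}$ ($M = 754 - 9 \cdot 32^{\frac{3}{2}} = 754 - 9 \cdot 128 \sqrt{2} = 754 - 1152 \sqrt{2} \approx -875.17$)
$M - \left(587 - B\right) = \left(754 - 1152 \sqrt{2}\right) - \left(587 - 573\right) = \left(754 - 1152 \sqrt{2}\right) - 14 = 740 - 1152 \sqrt{2}$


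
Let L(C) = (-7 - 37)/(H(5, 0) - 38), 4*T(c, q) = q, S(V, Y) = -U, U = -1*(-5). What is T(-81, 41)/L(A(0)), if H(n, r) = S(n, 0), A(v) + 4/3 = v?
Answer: 1763/176 ≈ 10.017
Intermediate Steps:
U = 5
S(V, Y) = -5 (S(V, Y) = -1*5 = -5)
A(v) = -4/3 + v
H(n, r) = -5
T(c, q) = q/4
L(C) = 44/43 (L(C) = (-7 - 37)/(-5 - 38) = -44/(-43) = -44*(-1/43) = 44/43)
T(-81, 41)/L(A(0)) = ((1/4)*41)/(44/43) = (41/4)*(43/44) = 1763/176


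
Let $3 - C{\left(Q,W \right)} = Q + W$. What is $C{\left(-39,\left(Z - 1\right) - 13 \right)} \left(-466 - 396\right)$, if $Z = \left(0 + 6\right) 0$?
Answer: $-48272$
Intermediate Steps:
$Z = 0$ ($Z = 6 \cdot 0 = 0$)
$C{\left(Q,W \right)} = 3 - Q - W$ ($C{\left(Q,W \right)} = 3 - \left(Q + W\right) = 3 - Q - W$)
$C{\left(-39,\left(Z - 1\right) - 13 \right)} \left(-466 - 396\right) = \left(3 - -39 - \left(\left(0 - 1\right) - 13\right)\right) \left(-466 - 396\right) = \left(3 + 39 - \left(-1 - 13\right)\right) \left(-862\right) = \left(3 + 39 - -14\right) \left(-862\right) = \left(3 + 39 + 14\right) \left(-862\right) = 56 \left(-862\right) = -48272$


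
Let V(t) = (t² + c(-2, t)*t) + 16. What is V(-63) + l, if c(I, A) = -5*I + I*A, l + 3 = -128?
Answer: -4714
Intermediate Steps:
l = -131 (l = -3 - 128 = -131)
c(I, A) = -5*I + A*I
V(t) = 16 + t² + t*(10 - 2*t) (V(t) = (t² + (-2*(-5 + t))*t) + 16 = (t² + (10 - 2*t)*t) + 16 = (t² + t*(10 - 2*t)) + 16 = 16 + t² + t*(10 - 2*t))
V(-63) + l = (16 - 1*(-63)² + 10*(-63)) - 131 = (16 - 1*3969 - 630) - 131 = (16 - 3969 - 630) - 131 = -4583 - 131 = -4714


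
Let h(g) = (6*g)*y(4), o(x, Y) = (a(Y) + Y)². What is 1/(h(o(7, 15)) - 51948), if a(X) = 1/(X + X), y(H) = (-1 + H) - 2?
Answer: -150/7588799 ≈ -1.9766e-5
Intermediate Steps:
y(H) = -3 + H
a(X) = 1/(2*X)
o(x, Y) = (Y + 1/(2*Y))² (o(x, Y) = (1/(2*Y) + Y)² = (Y + 1/(2*Y))²)
h(g) = 6*g (h(g) = (6*g)*(-3 + 4) = (6*g)*1 = 6*g)
1/(h(o(7, 15)) - 51948) = 1/(6*(15 + (½)/15)² - 51948) = 1/(6*(15 + (½)*(1/15))² - 51948) = 1/(6*(15 + 1/30)² - 51948) = 1/(6*(451/30)² - 51948) = 1/(6*(203401/900) - 51948) = 1/(203401/150 - 51948) = 1/(-7588799/150) = -150/7588799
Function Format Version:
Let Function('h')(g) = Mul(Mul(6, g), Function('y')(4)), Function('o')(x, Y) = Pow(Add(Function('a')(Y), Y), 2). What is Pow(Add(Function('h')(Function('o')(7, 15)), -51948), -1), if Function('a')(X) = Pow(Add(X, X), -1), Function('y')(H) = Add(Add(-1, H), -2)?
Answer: Rational(-150, 7588799) ≈ -1.9766e-5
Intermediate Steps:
Function('y')(H) = Add(-3, H)
Function('a')(X) = Mul(Rational(1, 2), Pow(X, -1)) (Function('a')(X) = Pow(Mul(2, X), -1) = Mul(Rational(1, 2), Pow(X, -1)))
Function('o')(x, Y) = Pow(Add(Y, Mul(Rational(1, 2), Pow(Y, -1))), 2) (Function('o')(x, Y) = Pow(Add(Mul(Rational(1, 2), Pow(Y, -1)), Y), 2) = Pow(Add(Y, Mul(Rational(1, 2), Pow(Y, -1))), 2))
Function('h')(g) = Mul(6, g) (Function('h')(g) = Mul(Mul(6, g), Add(-3, 4)) = Mul(Mul(6, g), 1) = Mul(6, g))
Pow(Add(Function('h')(Function('o')(7, 15)), -51948), -1) = Pow(Add(Mul(6, Pow(Add(15, Mul(Rational(1, 2), Pow(15, -1))), 2)), -51948), -1) = Pow(Add(Mul(6, Pow(Add(15, Mul(Rational(1, 2), Rational(1, 15))), 2)), -51948), -1) = Pow(Add(Mul(6, Pow(Add(15, Rational(1, 30)), 2)), -51948), -1) = Pow(Add(Mul(6, Pow(Rational(451, 30), 2)), -51948), -1) = Pow(Add(Mul(6, Rational(203401, 900)), -51948), -1) = Pow(Add(Rational(203401, 150), -51948), -1) = Pow(Rational(-7588799, 150), -1) = Rational(-150, 7588799)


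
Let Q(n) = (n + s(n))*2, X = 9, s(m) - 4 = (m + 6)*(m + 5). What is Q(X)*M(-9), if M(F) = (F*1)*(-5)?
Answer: 20070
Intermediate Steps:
M(F) = -5*F (M(F) = F*(-5) = -5*F)
s(m) = 4 + (5 + m)*(6 + m) (s(m) = 4 + (m + 6)*(m + 5) = 4 + (6 + m)*(5 + m) = 4 + (5 + m)*(6 + m))
Q(n) = 68 + 2*n² + 24*n (Q(n) = (n + (34 + n² + 11*n))*2 = (34 + n² + 12*n)*2 = 68 + 2*n² + 24*n)
Q(X)*M(-9) = (68 + 2*9² + 24*9)*(-5*(-9)) = (68 + 2*81 + 216)*45 = (68 + 162 + 216)*45 = 446*45 = 20070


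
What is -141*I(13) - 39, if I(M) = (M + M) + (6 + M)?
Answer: -6384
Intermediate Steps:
I(M) = 6 + 3*M (I(M) = 2*M + (6 + M) = 6 + 3*M)
-141*I(13) - 39 = -141*(6 + 3*13) - 39 = -141*(6 + 39) - 39 = -141*45 - 39 = -6345 - 39 = -6384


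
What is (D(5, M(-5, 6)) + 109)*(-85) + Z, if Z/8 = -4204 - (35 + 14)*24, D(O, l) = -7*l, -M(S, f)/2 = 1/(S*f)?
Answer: -156796/3 ≈ -52265.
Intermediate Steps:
M(S, f) = -2/(S*f) (M(S, f) = -2*1/(S*f) = -2/(S*f))
Z = -43040 (Z = 8*(-4204 - (35 + 14)*24) = 8*(-4204 - 49*24) = 8*(-4204 - 1*1176) = 8*(-4204 - 1176) = 8*(-5380) = -43040)
(D(5, M(-5, 6)) + 109)*(-85) + Z = (-(-14)/((-5)*6) + 109)*(-85) - 43040 = (-(-14)*(-1)/(5*6) + 109)*(-85) - 43040 = (-7*1/15 + 109)*(-85) - 43040 = (-7/15 + 109)*(-85) - 43040 = (1628/15)*(-85) - 43040 = -27676/3 - 43040 = -156796/3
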